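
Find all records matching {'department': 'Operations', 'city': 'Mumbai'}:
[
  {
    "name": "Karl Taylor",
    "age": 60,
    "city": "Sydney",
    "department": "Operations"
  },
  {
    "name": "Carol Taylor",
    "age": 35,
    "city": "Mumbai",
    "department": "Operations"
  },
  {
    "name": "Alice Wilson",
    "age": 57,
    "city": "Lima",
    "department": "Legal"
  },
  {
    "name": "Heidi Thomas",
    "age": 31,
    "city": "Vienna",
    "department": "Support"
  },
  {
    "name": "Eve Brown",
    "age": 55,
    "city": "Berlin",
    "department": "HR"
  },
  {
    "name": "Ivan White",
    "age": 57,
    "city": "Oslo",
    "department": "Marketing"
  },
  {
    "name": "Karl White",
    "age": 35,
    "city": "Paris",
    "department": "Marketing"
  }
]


Search criteria: {'department': 'Operations', 'city': 'Mumbai'}

Checking 7 records:
  Karl Taylor: {department: Operations, city: Sydney}
  Carol Taylor: {department: Operations, city: Mumbai} <-- MATCH
  Alice Wilson: {department: Legal, city: Lima}
  Heidi Thomas: {department: Support, city: Vienna}
  Eve Brown: {department: HR, city: Berlin}
  Ivan White: {department: Marketing, city: Oslo}
  Karl White: {department: Marketing, city: Paris}

Matches: ["Carol Taylor"]

["Carol Taylor"]


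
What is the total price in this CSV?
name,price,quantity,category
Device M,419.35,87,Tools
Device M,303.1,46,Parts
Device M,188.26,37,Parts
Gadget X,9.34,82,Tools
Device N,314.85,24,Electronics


Computing total price:
Values: [419.35, 303.1, 188.26, 9.34, 314.85]
Sum = 1234.90

1234.90


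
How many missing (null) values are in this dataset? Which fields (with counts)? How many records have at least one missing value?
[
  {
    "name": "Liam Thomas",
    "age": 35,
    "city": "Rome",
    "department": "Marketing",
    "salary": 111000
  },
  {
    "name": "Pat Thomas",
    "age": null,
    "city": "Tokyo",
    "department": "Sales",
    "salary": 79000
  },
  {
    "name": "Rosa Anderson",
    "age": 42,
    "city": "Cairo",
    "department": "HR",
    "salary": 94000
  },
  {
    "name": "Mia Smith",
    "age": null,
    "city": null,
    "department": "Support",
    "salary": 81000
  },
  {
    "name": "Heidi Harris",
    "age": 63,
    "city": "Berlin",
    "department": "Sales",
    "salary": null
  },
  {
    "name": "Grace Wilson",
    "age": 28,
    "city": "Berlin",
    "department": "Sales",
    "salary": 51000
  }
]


Checking for missing (null) values in 6 records:

  Liam Thomas: complete
  Pat Thomas: age
  Rosa Anderson: complete
  Mia Smith: age, city
  Heidi Harris: salary
  Grace Wilson: complete

Per field:
  name: 0 missing
  age: 2 missing
  city: 1 missing
  department: 0 missing
  salary: 1 missing

Total missing values: 4
Records with any missing: 3

4 missing values (age: 2, city: 1, salary: 1); 3 incomplete records


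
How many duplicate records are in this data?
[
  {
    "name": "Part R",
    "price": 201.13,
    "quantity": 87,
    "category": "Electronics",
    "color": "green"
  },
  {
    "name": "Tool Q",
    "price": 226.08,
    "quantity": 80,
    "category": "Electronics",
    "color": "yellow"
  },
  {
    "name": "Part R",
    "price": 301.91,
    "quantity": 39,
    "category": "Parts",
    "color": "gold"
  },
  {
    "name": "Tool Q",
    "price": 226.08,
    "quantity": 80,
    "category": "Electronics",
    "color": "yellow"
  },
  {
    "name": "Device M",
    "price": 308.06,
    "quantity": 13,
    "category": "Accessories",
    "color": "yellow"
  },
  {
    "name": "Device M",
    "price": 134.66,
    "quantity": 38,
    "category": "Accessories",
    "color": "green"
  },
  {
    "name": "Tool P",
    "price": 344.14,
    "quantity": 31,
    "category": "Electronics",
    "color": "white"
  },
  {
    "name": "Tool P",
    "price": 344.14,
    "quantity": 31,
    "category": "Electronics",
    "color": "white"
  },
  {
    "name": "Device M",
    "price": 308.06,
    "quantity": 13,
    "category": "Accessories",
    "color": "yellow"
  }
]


Checking 9 records for duplicates:

  Row 1: Part R ($201.13, qty 87)
  Row 2: Tool Q ($226.08, qty 80)
  Row 3: Part R ($301.91, qty 39)
  Row 4: Tool Q ($226.08, qty 80) <-- DUPLICATE
  Row 5: Device M ($308.06, qty 13)
  Row 6: Device M ($134.66, qty 38)
  Row 7: Tool P ($344.14, qty 31)
  Row 8: Tool P ($344.14, qty 31) <-- DUPLICATE
  Row 9: Device M ($308.06, qty 13) <-- DUPLICATE

Duplicates found: 3
Unique records: 6

3 duplicates, 6 unique


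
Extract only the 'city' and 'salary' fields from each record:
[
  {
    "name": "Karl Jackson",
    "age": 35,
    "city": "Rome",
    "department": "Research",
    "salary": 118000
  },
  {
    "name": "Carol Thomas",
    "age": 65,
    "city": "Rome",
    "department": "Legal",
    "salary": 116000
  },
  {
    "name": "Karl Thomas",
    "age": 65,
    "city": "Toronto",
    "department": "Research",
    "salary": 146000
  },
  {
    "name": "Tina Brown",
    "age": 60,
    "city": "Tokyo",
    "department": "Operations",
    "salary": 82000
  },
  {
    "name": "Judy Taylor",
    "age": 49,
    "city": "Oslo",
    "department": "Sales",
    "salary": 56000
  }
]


Original: 5 records with fields: name, age, city, department, salary
Keep: ['city', 'salary']
Drop: ['name', 'age', 'department']
Result: 5 records, 2 fields each

[
  {
    "city": "Rome",
    "salary": 118000
  },
  {
    "city": "Rome",
    "salary": 116000
  },
  {
    "city": "Toronto",
    "salary": 146000
  },
  {
    "city": "Tokyo",
    "salary": 82000
  },
  {
    "city": "Oslo",
    "salary": 56000
  }
]


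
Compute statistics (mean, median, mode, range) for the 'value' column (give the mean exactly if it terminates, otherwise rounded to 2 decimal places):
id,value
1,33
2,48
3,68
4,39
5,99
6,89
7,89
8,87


Data: [33, 48, 68, 39, 99, 89, 89, 87]
Count: 8
Sum: 552
Mean: 552/8 = 69
Sorted: [33, 39, 48, 68, 87, 89, 89, 99]
Median: 77.5
Mode: 89 (2 times)
Range: 99 - 33 = 66
Min: 33, Max: 99

mean=69, median=77.5, mode=89, range=66


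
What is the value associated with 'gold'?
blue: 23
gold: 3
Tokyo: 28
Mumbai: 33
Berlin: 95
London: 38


Looking up key 'gold'
Value: 3

3


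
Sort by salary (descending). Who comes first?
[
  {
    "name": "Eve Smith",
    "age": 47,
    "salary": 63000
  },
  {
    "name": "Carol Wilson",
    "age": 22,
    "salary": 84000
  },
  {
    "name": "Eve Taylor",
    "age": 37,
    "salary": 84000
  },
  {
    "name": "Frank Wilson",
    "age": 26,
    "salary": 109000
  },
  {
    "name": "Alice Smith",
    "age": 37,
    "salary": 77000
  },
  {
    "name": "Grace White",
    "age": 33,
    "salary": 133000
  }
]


Sort by: salary (descending)

Sorted order:
  1. Grace White (salary = 133000)
  2. Frank Wilson (salary = 109000)
  3. Carol Wilson (salary = 84000)
  4. Eve Taylor (salary = 84000)
  5. Alice Smith (salary = 77000)
  6. Eve Smith (salary = 63000)

First: Grace White

Grace White


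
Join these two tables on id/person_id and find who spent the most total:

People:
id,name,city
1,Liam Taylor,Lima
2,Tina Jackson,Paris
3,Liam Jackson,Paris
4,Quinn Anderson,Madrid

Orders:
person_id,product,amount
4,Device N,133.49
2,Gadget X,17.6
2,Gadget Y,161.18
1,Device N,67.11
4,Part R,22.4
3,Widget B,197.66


Join on: people.id = orders.person_id

Joined rows:
  Quinn Anderson (Madrid) bought Device N for $133.49
  Tina Jackson (Paris) bought Gadget X for $17.6
  Tina Jackson (Paris) bought Gadget Y for $161.18
  Liam Taylor (Lima) bought Device N for $67.11
  Quinn Anderson (Madrid) bought Part R for $22.4
  Liam Jackson (Paris) bought Widget B for $197.66

Total per person:
  Liam Jackson: $197.66
  Tina Jackson: $178.78
  Quinn Anderson: $155.89
  Liam Taylor: $67.11

Top spender: Liam Jackson ($197.66)

Liam Jackson ($197.66)


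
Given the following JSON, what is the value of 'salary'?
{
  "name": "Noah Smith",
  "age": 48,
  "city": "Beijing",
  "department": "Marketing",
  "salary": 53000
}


Looking up field 'salary'
Value: 53000

53000


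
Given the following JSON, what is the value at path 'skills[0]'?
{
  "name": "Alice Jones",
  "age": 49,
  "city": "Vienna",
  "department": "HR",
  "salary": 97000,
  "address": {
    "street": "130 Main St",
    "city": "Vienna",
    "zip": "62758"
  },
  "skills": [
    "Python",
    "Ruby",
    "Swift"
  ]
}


Query: skills[0]
Path: skills -> first element
Value: Python

Python


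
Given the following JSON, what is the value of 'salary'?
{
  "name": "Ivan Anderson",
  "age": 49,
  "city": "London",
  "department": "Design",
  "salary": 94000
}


Looking up field 'salary'
Value: 94000

94000


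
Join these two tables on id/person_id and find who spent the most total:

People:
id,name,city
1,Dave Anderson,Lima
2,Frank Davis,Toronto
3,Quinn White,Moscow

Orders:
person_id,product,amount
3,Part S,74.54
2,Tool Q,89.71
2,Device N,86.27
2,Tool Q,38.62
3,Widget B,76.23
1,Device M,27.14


Join on: people.id = orders.person_id

Joined rows:
  Quinn White (Moscow) bought Part S for $74.54
  Frank Davis (Toronto) bought Tool Q for $89.71
  Frank Davis (Toronto) bought Device N for $86.27
  Frank Davis (Toronto) bought Tool Q for $38.62
  Quinn White (Moscow) bought Widget B for $76.23
  Dave Anderson (Lima) bought Device M for $27.14

Total per person:
  Frank Davis: $214.60
  Quinn White: $150.77
  Dave Anderson: $27.14

Top spender: Frank Davis ($214.60)

Frank Davis ($214.60)


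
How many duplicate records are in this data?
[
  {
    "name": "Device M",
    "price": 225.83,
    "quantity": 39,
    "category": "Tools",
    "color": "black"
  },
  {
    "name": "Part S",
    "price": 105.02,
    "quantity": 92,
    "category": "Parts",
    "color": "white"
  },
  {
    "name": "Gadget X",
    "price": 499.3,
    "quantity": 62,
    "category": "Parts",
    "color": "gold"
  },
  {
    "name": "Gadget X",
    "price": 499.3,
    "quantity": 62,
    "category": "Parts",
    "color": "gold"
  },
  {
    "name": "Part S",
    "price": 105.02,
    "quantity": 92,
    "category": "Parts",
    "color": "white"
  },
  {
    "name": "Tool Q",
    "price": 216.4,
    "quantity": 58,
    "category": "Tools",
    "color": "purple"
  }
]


Checking 6 records for duplicates:

  Row 1: Device M ($225.83, qty 39)
  Row 2: Part S ($105.02, qty 92)
  Row 3: Gadget X ($499.3, qty 62)
  Row 4: Gadget X ($499.3, qty 62) <-- DUPLICATE
  Row 5: Part S ($105.02, qty 92) <-- DUPLICATE
  Row 6: Tool Q ($216.4, qty 58)

Duplicates found: 2
Unique records: 4

2 duplicates, 4 unique


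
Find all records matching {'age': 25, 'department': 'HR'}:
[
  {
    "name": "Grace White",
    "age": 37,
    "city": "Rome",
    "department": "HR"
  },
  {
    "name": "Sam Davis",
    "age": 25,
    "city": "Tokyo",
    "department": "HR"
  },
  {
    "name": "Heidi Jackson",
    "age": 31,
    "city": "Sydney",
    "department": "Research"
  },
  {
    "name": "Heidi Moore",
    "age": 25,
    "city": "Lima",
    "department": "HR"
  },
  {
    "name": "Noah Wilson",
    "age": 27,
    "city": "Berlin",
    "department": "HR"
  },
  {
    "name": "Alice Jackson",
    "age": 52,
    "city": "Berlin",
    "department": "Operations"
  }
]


Search criteria: {'age': 25, 'department': 'HR'}

Checking 6 records:
  Grace White: {age: 37, department: HR}
  Sam Davis: {age: 25, department: HR} <-- MATCH
  Heidi Jackson: {age: 31, department: Research}
  Heidi Moore: {age: 25, department: HR} <-- MATCH
  Noah Wilson: {age: 27, department: HR}
  Alice Jackson: {age: 52, department: Operations}

Matches: ["Sam Davis", "Heidi Moore"]

["Sam Davis", "Heidi Moore"]


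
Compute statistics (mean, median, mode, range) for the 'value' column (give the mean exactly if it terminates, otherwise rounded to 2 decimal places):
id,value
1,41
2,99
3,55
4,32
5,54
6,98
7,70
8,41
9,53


Data: [41, 99, 55, 32, 54, 98, 70, 41, 53]
Count: 9
Sum: 543
Mean: 543/9 ≈ 60.33 (rounded to 2 decimal places)
Sorted: [32, 41, 41, 53, 54, 55, 70, 98, 99]
Median: 54.0
Mode: 41 (2 times)
Range: 99 - 32 = 67
Min: 32, Max: 99

mean≈60.33, median=54.0, mode=41, range=67


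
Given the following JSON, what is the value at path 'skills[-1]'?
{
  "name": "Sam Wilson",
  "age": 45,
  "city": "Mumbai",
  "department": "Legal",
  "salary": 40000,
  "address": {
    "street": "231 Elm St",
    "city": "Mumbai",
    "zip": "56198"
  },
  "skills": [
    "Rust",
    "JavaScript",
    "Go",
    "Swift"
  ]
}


Query: skills[-1]
Path: skills -> last element
Value: Swift

Swift


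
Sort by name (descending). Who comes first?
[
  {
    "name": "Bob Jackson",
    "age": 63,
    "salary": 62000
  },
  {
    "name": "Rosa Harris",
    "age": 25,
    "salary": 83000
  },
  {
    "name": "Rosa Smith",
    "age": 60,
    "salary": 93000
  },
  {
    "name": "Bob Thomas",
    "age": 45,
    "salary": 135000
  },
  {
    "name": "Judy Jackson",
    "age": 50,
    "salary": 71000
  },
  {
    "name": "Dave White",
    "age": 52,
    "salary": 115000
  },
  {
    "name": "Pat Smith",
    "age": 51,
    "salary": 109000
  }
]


Sort by: name (descending)

Sorted order:
  1. Rosa Smith (name = Rosa Smith)
  2. Rosa Harris (name = Rosa Harris)
  3. Pat Smith (name = Pat Smith)
  4. Judy Jackson (name = Judy Jackson)
  5. Dave White (name = Dave White)
  6. Bob Thomas (name = Bob Thomas)
  7. Bob Jackson (name = Bob Jackson)

First: Rosa Smith

Rosa Smith


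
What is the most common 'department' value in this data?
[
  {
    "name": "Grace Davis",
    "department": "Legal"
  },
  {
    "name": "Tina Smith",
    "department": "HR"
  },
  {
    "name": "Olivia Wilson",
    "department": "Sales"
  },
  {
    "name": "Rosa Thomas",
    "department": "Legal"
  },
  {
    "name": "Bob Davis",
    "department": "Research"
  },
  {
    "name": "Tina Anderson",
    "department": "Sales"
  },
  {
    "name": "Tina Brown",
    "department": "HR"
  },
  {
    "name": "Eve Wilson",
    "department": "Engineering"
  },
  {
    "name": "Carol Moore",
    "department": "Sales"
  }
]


Counting 'department' values across 9 records:

  Sales: 3 ###
  Legal: 2 ##
  HR: 2 ##
  Research: 1 #
  Engineering: 1 #

Most common: Sales (3 times)

Sales (3 times)


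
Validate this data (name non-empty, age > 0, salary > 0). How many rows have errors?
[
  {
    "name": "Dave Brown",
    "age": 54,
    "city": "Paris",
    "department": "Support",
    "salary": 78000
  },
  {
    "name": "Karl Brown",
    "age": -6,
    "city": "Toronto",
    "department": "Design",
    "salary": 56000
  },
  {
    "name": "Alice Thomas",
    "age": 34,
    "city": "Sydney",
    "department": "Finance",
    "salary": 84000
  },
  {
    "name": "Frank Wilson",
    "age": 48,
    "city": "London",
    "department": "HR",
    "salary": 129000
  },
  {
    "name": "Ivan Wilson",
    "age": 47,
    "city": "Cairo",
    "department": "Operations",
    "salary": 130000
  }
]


Validating 5 records:
Rules: name non-empty, age > 0, salary > 0

  Row 1 (Dave Brown): OK
  Row 2 (Karl Brown): negative age: -6
  Row 3 (Alice Thomas): OK
  Row 4 (Frank Wilson): OK
  Row 5 (Ivan Wilson): OK

Total errors: 1

1 errors


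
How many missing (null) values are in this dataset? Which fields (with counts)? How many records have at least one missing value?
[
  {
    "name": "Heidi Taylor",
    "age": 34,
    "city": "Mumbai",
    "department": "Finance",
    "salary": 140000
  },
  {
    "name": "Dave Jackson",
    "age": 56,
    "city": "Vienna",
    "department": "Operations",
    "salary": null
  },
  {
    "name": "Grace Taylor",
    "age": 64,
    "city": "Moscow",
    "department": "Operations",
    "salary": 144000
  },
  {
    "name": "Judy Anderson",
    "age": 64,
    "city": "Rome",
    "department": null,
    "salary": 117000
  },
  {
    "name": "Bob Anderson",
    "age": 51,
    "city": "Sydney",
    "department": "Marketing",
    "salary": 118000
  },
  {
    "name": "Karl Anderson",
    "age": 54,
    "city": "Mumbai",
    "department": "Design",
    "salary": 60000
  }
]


Checking for missing (null) values in 6 records:

  Heidi Taylor: complete
  Dave Jackson: salary
  Grace Taylor: complete
  Judy Anderson: department
  Bob Anderson: complete
  Karl Anderson: complete

Per field:
  name: 0 missing
  age: 0 missing
  city: 0 missing
  department: 1 missing
  salary: 1 missing

Total missing values: 2
Records with any missing: 2

2 missing values (department: 1, salary: 1); 2 incomplete records


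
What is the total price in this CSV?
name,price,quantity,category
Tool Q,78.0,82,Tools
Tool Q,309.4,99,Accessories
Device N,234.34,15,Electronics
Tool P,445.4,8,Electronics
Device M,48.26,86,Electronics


Computing total price:
Values: [78.0, 309.4, 234.34, 445.4, 48.26]
Sum = 1115.40

1115.40


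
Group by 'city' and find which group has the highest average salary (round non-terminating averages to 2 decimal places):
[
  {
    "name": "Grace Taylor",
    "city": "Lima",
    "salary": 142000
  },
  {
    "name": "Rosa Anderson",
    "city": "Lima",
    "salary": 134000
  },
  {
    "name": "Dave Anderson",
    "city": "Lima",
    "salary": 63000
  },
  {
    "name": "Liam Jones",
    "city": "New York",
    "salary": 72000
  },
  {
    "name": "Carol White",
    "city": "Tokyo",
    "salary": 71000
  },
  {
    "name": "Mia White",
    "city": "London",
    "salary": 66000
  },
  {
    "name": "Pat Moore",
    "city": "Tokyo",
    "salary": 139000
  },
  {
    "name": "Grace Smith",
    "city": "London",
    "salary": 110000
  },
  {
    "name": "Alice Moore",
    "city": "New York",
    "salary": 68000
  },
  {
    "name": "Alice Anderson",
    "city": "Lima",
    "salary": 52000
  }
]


Group by: city

Groups:
  Lima: 4 people, avg salary = 391000/4 = $97750
  London: 2 people, avg salary = 176000/2 = $88000
  New York: 2 people, avg salary = 140000/2 = $70000
  Tokyo: 2 people, avg salary = 210000/2 = $105000

Highest average salary: Tokyo ($105000)

Tokyo ($105000)


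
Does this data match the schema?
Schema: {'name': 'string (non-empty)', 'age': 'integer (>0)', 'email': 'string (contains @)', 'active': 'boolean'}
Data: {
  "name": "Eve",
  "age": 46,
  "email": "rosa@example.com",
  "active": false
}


Validating each field against schema:
  name: OK (non-empty string)
  age: OK (positive integer)
  email: OK (string with @)
  active: OK (boolean)

Result: VALID

VALID


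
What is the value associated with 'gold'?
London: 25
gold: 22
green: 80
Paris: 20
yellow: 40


Looking up key 'gold'
Value: 22

22


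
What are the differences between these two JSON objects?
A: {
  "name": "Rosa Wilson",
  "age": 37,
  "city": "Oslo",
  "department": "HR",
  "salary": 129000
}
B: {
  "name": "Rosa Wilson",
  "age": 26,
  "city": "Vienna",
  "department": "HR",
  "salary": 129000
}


Comparing each field (in key order):
  name: same
  age: DIFFERENT
  city: DIFFERENT
  department: same
  salary: same
Differences:
  age: 37 -> 26
  city: Oslo -> Vienna

2 field(s) changed

2 changes: age, city


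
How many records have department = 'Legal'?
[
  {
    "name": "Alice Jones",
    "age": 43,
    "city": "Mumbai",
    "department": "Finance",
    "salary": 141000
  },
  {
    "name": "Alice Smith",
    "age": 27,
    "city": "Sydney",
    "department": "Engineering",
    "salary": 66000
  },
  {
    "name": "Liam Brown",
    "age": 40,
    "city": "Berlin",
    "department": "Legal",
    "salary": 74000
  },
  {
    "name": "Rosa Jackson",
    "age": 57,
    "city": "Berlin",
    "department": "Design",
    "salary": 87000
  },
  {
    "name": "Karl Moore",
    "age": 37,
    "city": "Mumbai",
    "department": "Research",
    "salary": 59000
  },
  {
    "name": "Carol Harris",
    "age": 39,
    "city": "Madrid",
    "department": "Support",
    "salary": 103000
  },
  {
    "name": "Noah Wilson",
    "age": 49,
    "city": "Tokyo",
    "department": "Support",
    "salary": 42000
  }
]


Data: 7 records
Condition: department = 'Legal'

Checking each record:
  Alice Jones: Finance
  Alice Smith: Engineering
  Liam Brown: Legal MATCH
  Rosa Jackson: Design
  Karl Moore: Research
  Carol Harris: Support
  Noah Wilson: Support

Count: 1

1


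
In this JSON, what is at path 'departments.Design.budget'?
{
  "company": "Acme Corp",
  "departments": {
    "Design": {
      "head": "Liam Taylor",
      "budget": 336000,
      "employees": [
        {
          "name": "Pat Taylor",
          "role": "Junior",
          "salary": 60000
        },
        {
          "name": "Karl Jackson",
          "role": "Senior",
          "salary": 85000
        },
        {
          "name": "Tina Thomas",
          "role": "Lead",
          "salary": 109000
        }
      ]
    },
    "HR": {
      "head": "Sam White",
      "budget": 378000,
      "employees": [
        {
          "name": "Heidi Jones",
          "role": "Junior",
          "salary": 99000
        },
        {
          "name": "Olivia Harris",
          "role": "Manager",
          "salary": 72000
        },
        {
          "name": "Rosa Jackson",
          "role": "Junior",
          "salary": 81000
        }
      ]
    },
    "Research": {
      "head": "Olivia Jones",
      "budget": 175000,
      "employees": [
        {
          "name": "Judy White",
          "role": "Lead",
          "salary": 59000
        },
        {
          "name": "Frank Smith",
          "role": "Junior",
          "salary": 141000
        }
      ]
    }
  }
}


Path: departments.Design.budget

Navigate:
  -> departments
  -> Design
  -> budget = 336000

336000


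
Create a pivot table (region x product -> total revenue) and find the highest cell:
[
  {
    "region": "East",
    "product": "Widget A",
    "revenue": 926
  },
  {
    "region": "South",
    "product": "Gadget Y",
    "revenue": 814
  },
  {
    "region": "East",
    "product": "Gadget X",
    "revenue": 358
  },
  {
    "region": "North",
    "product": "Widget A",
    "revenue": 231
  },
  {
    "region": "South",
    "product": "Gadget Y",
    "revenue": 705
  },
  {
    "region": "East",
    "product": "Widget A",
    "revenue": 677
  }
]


Pivot: region (rows) x product (columns) -> total revenue

     Gadget X      Gadget Y      Widget A    
East           358             0          1603  
North            0             0           231  
South            0          1519             0  

Highest: East / Widget A = $1603

East / Widget A = $1603


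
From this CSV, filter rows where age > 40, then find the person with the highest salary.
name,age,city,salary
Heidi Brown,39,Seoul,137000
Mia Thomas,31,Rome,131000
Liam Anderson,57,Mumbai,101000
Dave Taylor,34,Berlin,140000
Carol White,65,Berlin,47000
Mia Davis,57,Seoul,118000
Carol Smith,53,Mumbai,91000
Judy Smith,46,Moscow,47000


Filter: age > 40
Sort by: salary (descending)

Filtered records (5):
  Mia Davis, age 57, salary $118000
  Liam Anderson, age 57, salary $101000
  Carol Smith, age 53, salary $91000
  Carol White, age 65, salary $47000
  Judy Smith, age 46, salary $47000

Highest salary: Mia Davis ($118000)

Mia Davis


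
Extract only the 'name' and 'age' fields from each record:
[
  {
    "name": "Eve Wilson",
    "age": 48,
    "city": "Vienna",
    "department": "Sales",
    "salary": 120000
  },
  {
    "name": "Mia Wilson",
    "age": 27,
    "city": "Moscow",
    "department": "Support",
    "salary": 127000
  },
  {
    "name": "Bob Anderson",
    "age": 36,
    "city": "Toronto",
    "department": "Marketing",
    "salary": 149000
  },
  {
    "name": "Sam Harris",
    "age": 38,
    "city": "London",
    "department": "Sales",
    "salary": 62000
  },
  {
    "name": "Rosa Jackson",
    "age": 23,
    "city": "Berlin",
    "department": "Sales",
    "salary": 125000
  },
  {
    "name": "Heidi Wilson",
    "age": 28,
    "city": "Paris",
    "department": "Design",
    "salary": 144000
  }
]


Original: 6 records with fields: name, age, city, department, salary
Keep: ['name', 'age']
Drop: ['city', 'department', 'salary']
Result: 6 records, 2 fields each

[
  {
    "name": "Eve Wilson",
    "age": 48
  },
  {
    "name": "Mia Wilson",
    "age": 27
  },
  {
    "name": "Bob Anderson",
    "age": 36
  },
  {
    "name": "Sam Harris",
    "age": 38
  },
  {
    "name": "Rosa Jackson",
    "age": 23
  },
  {
    "name": "Heidi Wilson",
    "age": 28
  }
]


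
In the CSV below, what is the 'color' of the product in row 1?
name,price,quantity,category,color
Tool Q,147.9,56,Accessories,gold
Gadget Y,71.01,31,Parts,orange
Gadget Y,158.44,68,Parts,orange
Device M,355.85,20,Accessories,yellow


Query: Row 1 ('Tool Q'), column 'color'
Value: gold

gold


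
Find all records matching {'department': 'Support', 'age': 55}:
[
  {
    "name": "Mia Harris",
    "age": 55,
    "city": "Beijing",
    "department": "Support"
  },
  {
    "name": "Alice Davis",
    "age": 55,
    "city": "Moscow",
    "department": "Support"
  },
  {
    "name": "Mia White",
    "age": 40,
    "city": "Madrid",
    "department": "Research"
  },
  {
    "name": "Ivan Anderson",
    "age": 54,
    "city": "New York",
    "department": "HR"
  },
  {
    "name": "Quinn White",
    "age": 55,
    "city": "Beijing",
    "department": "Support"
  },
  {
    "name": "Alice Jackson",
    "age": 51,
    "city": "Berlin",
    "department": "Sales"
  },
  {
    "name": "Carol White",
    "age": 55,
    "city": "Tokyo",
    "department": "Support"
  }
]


Search criteria: {'department': 'Support', 'age': 55}

Checking 7 records:
  Mia Harris: {department: Support, age: 55} <-- MATCH
  Alice Davis: {department: Support, age: 55} <-- MATCH
  Mia White: {department: Research, age: 40}
  Ivan Anderson: {department: HR, age: 54}
  Quinn White: {department: Support, age: 55} <-- MATCH
  Alice Jackson: {department: Sales, age: 51}
  Carol White: {department: Support, age: 55} <-- MATCH

Matches: ["Mia Harris", "Alice Davis", "Quinn White", "Carol White"]

["Mia Harris", "Alice Davis", "Quinn White", "Carol White"]


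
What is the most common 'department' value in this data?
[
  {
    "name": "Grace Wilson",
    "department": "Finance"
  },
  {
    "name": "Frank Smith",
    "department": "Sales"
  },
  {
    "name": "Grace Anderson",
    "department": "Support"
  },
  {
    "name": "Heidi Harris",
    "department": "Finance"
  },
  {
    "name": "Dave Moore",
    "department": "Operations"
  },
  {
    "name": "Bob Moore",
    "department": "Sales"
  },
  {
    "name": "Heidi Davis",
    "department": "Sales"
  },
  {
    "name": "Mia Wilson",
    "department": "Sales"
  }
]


Counting 'department' values across 8 records:

  Sales: 4 ####
  Finance: 2 ##
  Support: 1 #
  Operations: 1 #

Most common: Sales (4 times)

Sales (4 times)


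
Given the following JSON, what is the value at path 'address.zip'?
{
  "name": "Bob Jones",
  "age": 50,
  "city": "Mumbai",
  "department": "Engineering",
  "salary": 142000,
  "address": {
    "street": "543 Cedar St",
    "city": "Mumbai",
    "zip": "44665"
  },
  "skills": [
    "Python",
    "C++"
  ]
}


Query: address.zip
Path: address -> zip
Value: 44665

44665


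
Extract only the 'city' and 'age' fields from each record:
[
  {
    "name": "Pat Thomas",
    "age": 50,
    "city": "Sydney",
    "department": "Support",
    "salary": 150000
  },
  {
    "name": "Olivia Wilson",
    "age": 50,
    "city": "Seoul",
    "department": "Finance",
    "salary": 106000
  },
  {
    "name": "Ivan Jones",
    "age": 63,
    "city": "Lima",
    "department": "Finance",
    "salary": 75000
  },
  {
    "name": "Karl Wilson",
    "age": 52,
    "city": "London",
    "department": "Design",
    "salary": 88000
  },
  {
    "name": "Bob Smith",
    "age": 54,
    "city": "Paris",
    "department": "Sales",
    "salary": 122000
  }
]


Original: 5 records with fields: name, age, city, department, salary
Keep: ['city', 'age']
Drop: ['name', 'department', 'salary']
Result: 5 records, 2 fields each

[
  {
    "city": "Sydney",
    "age": 50
  },
  {
    "city": "Seoul",
    "age": 50
  },
  {
    "city": "Lima",
    "age": 63
  },
  {
    "city": "London",
    "age": 52
  },
  {
    "city": "Paris",
    "age": 54
  }
]


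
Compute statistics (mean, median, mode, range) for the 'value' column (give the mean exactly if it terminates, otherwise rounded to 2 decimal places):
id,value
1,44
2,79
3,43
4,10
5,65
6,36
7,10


Data: [44, 79, 43, 10, 65, 36, 10]
Count: 7
Sum: 287
Mean: 287/7 = 41
Sorted: [10, 10, 36, 43, 44, 65, 79]
Median: 43.0
Mode: 10 (2 times)
Range: 79 - 10 = 69
Min: 10, Max: 79

mean=41, median=43.0, mode=10, range=69


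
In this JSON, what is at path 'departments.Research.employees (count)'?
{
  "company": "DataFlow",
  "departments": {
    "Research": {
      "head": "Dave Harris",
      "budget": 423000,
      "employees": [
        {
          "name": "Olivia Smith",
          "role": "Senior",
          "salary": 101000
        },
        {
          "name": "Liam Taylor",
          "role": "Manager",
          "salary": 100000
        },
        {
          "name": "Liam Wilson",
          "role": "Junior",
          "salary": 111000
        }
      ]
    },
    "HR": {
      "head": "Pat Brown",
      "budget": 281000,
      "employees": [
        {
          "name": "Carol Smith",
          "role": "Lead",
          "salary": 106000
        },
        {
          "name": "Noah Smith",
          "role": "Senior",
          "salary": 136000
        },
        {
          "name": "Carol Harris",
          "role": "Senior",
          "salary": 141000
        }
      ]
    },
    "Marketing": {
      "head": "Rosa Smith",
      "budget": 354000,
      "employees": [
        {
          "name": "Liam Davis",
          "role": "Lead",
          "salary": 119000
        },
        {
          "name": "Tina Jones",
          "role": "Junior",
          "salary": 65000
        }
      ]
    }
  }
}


Path: departments.Research.employees (count)

Navigate:
  -> departments
  -> Research
  -> employees (array, length 3)

3


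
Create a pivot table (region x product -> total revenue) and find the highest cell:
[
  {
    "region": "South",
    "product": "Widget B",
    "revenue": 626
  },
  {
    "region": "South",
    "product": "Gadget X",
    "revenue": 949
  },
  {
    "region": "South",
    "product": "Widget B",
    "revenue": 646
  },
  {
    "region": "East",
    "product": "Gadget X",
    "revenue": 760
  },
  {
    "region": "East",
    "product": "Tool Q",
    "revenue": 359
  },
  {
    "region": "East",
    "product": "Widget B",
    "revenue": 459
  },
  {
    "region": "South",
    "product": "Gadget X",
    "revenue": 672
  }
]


Pivot: region (rows) x product (columns) -> total revenue

     Gadget X      Tool Q        Widget B    
East           760           359           459  
South         1621             0          1272  

Highest: South / Gadget X = $1621

South / Gadget X = $1621


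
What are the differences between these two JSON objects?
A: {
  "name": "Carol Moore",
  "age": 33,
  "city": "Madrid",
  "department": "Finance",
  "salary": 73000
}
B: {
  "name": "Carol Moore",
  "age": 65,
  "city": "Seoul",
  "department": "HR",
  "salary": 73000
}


Comparing each field (in key order):
  name: same
  age: DIFFERENT
  city: DIFFERENT
  department: DIFFERENT
  salary: same
Differences:
  age: 33 -> 65
  city: Madrid -> Seoul
  department: Finance -> HR

3 field(s) changed

3 changes: age, city, department


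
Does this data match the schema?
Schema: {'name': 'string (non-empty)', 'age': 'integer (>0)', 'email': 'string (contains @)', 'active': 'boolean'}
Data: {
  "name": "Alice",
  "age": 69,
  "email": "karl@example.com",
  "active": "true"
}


Validating each field against schema:
  name: OK (non-empty string)
  age: OK (positive integer)
  email: OK (string with @)
  active: FAIL ("true" is not a boolean)

Result: INVALID (1 error: active)

INVALID (1 error: active)


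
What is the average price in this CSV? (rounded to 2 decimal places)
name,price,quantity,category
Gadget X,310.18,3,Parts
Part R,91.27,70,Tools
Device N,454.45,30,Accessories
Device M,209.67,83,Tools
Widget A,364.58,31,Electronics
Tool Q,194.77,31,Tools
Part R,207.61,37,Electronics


Computing average price:
Values: [310.18, 91.27, 454.45, 209.67, 364.58, 194.77, 207.61]
Sum = 1832.53
Count = 7
Average = 1832.53/7 = 261.79

261.79


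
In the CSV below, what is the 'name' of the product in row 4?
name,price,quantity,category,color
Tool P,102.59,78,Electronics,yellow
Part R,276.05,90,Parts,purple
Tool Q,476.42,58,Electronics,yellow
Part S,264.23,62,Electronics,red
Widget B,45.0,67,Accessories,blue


Query: Row 4 ('Part S'), column 'name'
Value: Part S

Part S


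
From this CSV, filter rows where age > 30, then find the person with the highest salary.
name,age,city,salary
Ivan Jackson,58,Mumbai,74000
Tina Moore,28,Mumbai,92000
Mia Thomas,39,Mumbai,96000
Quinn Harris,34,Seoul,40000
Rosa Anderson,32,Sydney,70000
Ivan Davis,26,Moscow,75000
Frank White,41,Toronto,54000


Filter: age > 30
Sort by: salary (descending)

Filtered records (5):
  Mia Thomas, age 39, salary $96000
  Ivan Jackson, age 58, salary $74000
  Rosa Anderson, age 32, salary $70000
  Frank White, age 41, salary $54000
  Quinn Harris, age 34, salary $40000

Highest salary: Mia Thomas ($96000)

Mia Thomas


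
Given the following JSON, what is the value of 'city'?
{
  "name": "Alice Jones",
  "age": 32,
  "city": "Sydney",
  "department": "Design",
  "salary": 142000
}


Looking up field 'city'
Value: Sydney

Sydney


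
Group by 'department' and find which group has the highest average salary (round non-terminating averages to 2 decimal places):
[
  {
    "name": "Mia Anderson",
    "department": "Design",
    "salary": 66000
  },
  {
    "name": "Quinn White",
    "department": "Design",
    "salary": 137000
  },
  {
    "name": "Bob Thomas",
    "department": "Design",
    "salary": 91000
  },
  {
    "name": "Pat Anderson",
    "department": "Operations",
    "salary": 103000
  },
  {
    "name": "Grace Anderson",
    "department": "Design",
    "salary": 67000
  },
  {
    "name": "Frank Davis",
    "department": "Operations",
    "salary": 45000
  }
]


Group by: department

Groups:
  Design: 4 people, avg salary = 361000/4 = $90250
  Operations: 2 people, avg salary = 148000/2 = $74000

Highest average salary: Design ($90250)

Design ($90250)


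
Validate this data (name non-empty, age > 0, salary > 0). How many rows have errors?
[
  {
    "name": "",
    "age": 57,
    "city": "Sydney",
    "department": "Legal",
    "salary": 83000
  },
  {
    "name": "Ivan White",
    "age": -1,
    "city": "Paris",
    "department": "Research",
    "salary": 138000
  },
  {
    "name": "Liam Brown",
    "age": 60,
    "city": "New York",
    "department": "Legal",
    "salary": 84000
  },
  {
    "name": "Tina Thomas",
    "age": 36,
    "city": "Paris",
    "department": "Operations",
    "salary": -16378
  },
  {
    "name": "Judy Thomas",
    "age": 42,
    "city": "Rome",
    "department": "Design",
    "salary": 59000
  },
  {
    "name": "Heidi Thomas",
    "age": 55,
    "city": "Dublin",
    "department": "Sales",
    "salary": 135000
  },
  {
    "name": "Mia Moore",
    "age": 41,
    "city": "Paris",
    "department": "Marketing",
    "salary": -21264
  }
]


Validating 7 records:
Rules: name non-empty, age > 0, salary > 0

  Row 1 (???): empty name
  Row 2 (Ivan White): negative age: -1
  Row 3 (Liam Brown): OK
  Row 4 (Tina Thomas): negative salary: -16378
  Row 5 (Judy Thomas): OK
  Row 6 (Heidi Thomas): OK
  Row 7 (Mia Moore): negative salary: -21264

Total errors: 4

4 errors


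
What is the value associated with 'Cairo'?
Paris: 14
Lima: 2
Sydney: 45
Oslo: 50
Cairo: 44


Looking up key 'Cairo'
Value: 44

44


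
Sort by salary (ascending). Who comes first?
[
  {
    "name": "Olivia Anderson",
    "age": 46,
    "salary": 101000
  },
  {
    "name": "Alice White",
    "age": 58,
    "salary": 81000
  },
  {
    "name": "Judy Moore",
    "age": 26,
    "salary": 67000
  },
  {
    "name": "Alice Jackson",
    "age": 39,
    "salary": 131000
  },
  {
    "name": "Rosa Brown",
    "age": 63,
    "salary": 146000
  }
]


Sort by: salary (ascending)

Sorted order:
  1. Judy Moore (salary = 67000)
  2. Alice White (salary = 81000)
  3. Olivia Anderson (salary = 101000)
  4. Alice Jackson (salary = 131000)
  5. Rosa Brown (salary = 146000)

First: Judy Moore

Judy Moore


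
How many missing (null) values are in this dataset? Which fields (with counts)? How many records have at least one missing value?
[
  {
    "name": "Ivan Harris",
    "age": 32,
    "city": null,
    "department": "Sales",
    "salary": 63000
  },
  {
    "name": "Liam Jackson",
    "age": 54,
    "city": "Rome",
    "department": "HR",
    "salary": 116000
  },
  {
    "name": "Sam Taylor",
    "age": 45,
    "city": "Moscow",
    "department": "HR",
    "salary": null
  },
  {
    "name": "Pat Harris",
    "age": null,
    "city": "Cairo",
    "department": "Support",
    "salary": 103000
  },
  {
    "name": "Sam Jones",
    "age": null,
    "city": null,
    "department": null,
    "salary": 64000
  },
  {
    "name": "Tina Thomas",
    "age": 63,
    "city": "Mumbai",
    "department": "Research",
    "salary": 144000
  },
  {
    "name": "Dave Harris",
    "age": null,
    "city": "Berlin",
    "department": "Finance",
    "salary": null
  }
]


Checking for missing (null) values in 7 records:

  Ivan Harris: city
  Liam Jackson: complete
  Sam Taylor: salary
  Pat Harris: age
  Sam Jones: age, city, department
  Tina Thomas: complete
  Dave Harris: age, salary

Per field:
  name: 0 missing
  age: 3 missing
  city: 2 missing
  department: 1 missing
  salary: 2 missing

Total missing values: 8
Records with any missing: 5

8 missing values (age: 3, city: 2, department: 1, salary: 2); 5 incomplete records


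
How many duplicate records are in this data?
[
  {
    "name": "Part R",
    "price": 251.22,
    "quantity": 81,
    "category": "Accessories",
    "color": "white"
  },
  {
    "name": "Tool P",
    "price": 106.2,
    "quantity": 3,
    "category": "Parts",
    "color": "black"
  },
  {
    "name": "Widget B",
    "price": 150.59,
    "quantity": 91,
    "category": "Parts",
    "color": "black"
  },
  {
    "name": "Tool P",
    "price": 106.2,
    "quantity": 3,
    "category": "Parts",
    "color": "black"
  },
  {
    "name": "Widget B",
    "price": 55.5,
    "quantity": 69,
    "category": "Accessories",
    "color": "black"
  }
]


Checking 5 records for duplicates:

  Row 1: Part R ($251.22, qty 81)
  Row 2: Tool P ($106.2, qty 3)
  Row 3: Widget B ($150.59, qty 91)
  Row 4: Tool P ($106.2, qty 3) <-- DUPLICATE
  Row 5: Widget B ($55.5, qty 69)

Duplicates found: 1
Unique records: 4

1 duplicates, 4 unique


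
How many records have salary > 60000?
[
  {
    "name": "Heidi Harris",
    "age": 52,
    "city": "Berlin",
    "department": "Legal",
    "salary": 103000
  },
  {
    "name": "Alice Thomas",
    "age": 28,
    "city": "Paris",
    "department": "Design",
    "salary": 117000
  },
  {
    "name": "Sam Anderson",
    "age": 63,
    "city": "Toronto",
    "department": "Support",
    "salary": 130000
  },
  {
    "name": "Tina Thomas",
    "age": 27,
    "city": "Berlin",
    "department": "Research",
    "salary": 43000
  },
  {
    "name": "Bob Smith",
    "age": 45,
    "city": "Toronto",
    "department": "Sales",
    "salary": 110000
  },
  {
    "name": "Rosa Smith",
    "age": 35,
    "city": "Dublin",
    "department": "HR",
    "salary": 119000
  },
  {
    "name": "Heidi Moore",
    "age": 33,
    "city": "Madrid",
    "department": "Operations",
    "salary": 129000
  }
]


Data: 7 records
Condition: salary > 60000

Checking each record:
  Heidi Harris: 103000 MATCH
  Alice Thomas: 117000 MATCH
  Sam Anderson: 130000 MATCH
  Tina Thomas: 43000
  Bob Smith: 110000 MATCH
  Rosa Smith: 119000 MATCH
  Heidi Moore: 129000 MATCH

Count: 6

6


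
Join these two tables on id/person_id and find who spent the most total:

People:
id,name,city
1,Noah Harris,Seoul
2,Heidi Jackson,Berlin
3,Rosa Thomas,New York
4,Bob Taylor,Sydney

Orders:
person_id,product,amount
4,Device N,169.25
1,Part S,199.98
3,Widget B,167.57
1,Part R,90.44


Join on: people.id = orders.person_id

Joined rows:
  Bob Taylor (Sydney) bought Device N for $169.25
  Noah Harris (Seoul) bought Part S for $199.98
  Rosa Thomas (New York) bought Widget B for $167.57
  Noah Harris (Seoul) bought Part R for $90.44

Total per person:
  Noah Harris: $290.42
  Bob Taylor: $169.25
  Rosa Thomas: $167.57

Top spender: Noah Harris ($290.42)

Noah Harris ($290.42)
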